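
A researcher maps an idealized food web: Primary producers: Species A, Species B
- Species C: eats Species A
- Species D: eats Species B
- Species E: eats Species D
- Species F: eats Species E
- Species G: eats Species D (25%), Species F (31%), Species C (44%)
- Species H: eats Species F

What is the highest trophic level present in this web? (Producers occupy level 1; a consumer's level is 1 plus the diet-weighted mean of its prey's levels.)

5

Species C: 1 + 1 = 2
Species D: 1 + 1 = 2
Species E: 1 + 2 = 3
Species F: 1 + 3 = 4
Species G: 1 + (0.25×2 + 0.31×4 + 0.44×2) = 3.62
Species H: 1 + 4 = 5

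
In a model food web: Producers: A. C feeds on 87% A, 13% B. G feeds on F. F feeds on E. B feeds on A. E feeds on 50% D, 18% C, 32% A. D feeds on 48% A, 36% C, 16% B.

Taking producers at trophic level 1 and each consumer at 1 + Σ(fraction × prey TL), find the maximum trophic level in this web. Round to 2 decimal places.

4.99

B: 1 + 1 = 2
C: 1 + (0.87×1 + 0.13×2) = 2.13
D: 1 + (0.48×1 + 0.36×2.13 + 0.16×2) = 2.5668
E: 1 + (0.5×2.5668 + 0.18×2.13 + 0.32×1) = 2.9868
F: 1 + 2.9868 = 3.9868
G: 1 + 3.9868 = 4.9868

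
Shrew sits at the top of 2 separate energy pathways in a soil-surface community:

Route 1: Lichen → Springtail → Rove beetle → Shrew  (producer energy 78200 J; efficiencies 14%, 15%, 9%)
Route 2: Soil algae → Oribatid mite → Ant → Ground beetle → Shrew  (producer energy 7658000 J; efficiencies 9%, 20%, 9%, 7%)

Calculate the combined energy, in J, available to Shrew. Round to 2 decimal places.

1016.22 J

Route 1: 78200 × 0.14 × 0.15 × 0.09 = 147.798 J
Route 2: 7658000 × 0.09 × 0.2 × 0.09 × 0.07 = 868.4172 J
Total at Shrew: 147.798 + 868.4172 = 1016.2152 J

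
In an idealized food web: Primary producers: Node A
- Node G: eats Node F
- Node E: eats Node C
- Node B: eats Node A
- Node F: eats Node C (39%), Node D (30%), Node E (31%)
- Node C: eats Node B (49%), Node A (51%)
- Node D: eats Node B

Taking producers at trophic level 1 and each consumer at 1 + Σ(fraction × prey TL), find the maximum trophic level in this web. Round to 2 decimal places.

Node B: 1 + 1 = 2
Node C: 1 + (0.49×2 + 0.51×1) = 2.49
Node D: 1 + 2 = 3
Node E: 1 + 2.49 = 3.49
Node F: 1 + (0.39×2.49 + 0.3×3 + 0.31×3.49) = 3.953
Node G: 1 + 3.953 = 4.953

4.95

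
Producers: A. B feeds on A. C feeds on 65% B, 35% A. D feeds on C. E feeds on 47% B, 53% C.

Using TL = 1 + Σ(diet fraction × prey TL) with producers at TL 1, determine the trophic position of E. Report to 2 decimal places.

B: 1 + 1 = 2
C: 1 + (0.65×2 + 0.35×1) = 2.65
D: 1 + 2.65 = 3.65
E: 1 + (0.47×2 + 0.53×2.65) = 3.3445

3.34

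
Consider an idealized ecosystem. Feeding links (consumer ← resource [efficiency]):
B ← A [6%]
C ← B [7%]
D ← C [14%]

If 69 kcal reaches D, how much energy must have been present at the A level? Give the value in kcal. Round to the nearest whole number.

117347 kcal

Cumulative transfer efficiency: 0.06 × 0.07 × 0.14 = 0.000588
A energy = 69 / 0.000588 = 117347 kcal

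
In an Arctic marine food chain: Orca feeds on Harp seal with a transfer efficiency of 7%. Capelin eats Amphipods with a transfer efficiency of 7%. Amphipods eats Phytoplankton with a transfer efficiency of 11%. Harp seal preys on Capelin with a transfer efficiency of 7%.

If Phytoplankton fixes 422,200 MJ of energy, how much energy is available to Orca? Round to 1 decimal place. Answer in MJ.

15.9 MJ

Amphipods: 422200 × 0.11 = 46442 MJ
Capelin: 46442 × 0.07 = 3250.94 MJ
Harp seal: 3250.94 × 0.07 = 227.5658 MJ
Orca: 227.5658 × 0.07 = 15.929606 MJ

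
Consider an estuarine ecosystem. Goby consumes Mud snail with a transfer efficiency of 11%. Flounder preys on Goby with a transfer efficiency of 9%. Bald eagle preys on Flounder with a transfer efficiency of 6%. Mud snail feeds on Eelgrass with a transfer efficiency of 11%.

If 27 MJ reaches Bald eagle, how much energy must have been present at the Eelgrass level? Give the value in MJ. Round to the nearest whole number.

413223 MJ

Cumulative transfer efficiency: 0.11 × 0.11 × 0.09 × 0.06 = 0.00006534
Eelgrass energy = 27 / 0.00006534 = 413223 MJ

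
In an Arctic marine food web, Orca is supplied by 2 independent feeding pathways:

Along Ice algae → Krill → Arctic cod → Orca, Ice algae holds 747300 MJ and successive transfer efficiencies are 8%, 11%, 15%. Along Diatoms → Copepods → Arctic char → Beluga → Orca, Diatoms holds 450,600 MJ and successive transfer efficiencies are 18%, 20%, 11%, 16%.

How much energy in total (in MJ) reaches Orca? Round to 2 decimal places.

1271.94 MJ

Via Ice algae: 747300 × 0.08 × 0.11 × 0.15 = 986.436 MJ
Via Diatoms: 450600 × 0.18 × 0.2 × 0.11 × 0.16 = 285.50016 MJ
Total at Orca: 986.436 + 285.50016 = 1271.93616 MJ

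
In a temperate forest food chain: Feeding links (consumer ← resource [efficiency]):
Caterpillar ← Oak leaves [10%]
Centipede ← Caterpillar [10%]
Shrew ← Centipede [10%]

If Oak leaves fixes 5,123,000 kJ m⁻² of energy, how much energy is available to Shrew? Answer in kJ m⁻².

5123 kJ m⁻²

Caterpillar: 5123000 × 0.1 = 512300 kJ m⁻²
Centipede: 512300 × 0.1 = 51230 kJ m⁻²
Shrew: 51230 × 0.1 = 5123 kJ m⁻²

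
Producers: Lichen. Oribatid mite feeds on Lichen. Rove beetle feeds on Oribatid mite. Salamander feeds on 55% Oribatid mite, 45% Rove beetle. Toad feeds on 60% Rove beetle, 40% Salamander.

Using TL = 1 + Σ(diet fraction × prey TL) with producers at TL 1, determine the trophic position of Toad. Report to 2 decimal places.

4.18

Oribatid mite: 1 + 1 = 2
Rove beetle: 1 + 2 = 3
Salamander: 1 + (0.55×2 + 0.45×3) = 3.45
Toad: 1 + (0.6×3 + 0.4×3.45) = 4.18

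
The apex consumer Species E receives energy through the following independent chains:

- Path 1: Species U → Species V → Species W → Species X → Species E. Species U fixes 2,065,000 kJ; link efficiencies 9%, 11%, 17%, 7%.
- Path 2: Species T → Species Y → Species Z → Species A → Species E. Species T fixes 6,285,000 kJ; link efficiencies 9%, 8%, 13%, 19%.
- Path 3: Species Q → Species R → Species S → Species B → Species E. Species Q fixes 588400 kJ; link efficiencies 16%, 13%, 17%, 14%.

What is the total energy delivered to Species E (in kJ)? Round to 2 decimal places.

1652.28 kJ

Path 1: 2065000 × 0.09 × 0.11 × 0.17 × 0.07 = 243.27765 kJ
Path 2: 6285000 × 0.09 × 0.08 × 0.13 × 0.19 = 1117.7244 kJ
Path 3: 588400 × 0.16 × 0.13 × 0.17 × 0.14 = 291.281536 kJ
Total at Species E: 243.27765 + 1117.7244 + 291.281536 = 1652.283586 kJ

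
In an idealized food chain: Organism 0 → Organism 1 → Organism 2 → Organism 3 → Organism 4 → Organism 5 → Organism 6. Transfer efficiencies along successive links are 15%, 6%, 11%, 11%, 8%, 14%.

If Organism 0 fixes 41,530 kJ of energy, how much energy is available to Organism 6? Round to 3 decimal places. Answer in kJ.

0.051 kJ

Organism 1: 41530 × 0.15 = 6229.5 kJ
Organism 2: 6229.5 × 0.06 = 373.77 kJ
Organism 3: 373.77 × 0.11 = 41.1147 kJ
Organism 4: 41.1147 × 0.11 = 4.522617 kJ
Organism 5: 4.522617 × 0.08 = 0.36180936 kJ
Organism 6: 0.36180936 × 0.14 = 0.0506533104 kJ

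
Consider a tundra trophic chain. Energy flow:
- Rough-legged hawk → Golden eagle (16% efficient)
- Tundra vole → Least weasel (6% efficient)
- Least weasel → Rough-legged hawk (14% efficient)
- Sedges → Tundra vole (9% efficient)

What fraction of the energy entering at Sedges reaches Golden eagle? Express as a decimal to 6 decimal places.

Product of link efficiencies: 0.09 × 0.06 × 0.14 × 0.16 = 0.00012096

0.000121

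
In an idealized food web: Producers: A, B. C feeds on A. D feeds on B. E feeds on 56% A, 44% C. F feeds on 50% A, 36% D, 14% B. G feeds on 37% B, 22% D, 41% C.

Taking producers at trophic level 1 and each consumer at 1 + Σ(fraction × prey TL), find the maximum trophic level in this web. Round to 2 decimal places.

2.63

C: 1 + 1 = 2
D: 1 + 1 = 2
E: 1 + (0.56×1 + 0.44×2) = 2.44
F: 1 + (0.5×1 + 0.36×2 + 0.14×1) = 2.36
G: 1 + (0.37×1 + 0.22×2 + 0.41×2) = 2.63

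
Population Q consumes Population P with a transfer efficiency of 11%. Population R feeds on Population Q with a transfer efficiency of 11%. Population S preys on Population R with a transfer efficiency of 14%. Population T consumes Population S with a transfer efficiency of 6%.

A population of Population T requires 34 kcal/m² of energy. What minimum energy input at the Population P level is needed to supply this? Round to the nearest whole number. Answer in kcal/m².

334514 kcal/m²

Cumulative transfer efficiency: 0.11 × 0.11 × 0.14 × 0.06 = 0.00010164
Population P energy = 34 / 0.00010164 = 334514 kcal/m²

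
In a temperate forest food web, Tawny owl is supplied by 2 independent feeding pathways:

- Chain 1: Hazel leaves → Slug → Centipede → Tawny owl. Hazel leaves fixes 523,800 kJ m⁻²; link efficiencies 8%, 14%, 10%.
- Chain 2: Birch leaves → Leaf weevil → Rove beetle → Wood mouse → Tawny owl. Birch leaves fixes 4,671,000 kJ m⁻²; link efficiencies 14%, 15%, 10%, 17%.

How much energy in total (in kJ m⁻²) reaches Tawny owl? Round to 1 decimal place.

Chain 1: 523800 × 0.08 × 0.14 × 0.1 = 586.656 kJ m⁻²
Chain 2: 4671000 × 0.14 × 0.15 × 0.1 × 0.17 = 1667.547 kJ m⁻²
Total at Tawny owl: 586.656 + 1667.547 = 2254.203 kJ m⁻²

2254.2 kJ m⁻²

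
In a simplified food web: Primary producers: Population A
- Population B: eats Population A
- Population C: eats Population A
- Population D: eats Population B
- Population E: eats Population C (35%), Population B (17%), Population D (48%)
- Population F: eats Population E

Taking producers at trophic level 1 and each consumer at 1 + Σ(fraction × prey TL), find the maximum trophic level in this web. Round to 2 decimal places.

Population B: 1 + 1 = 2
Population C: 1 + 1 = 2
Population D: 1 + 2 = 3
Population E: 1 + (0.35×2 + 0.17×2 + 0.48×3) = 3.48
Population F: 1 + 3.48 = 4.48

4.48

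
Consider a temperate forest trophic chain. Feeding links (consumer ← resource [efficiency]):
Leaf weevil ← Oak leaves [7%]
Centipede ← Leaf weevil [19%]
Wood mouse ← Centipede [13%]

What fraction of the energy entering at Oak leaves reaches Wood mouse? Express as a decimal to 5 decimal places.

0.00173

Product of link efficiencies: 0.07 × 0.19 × 0.13 = 0.001729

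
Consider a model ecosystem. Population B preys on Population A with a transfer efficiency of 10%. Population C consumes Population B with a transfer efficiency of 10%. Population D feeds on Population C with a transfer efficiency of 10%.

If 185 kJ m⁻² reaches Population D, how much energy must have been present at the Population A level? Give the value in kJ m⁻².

Cumulative transfer efficiency: 0.1 × 0.1 × 0.1 = 0.001
Population A energy = 185 / 0.001 = 185000 kJ m⁻²

185000 kJ m⁻²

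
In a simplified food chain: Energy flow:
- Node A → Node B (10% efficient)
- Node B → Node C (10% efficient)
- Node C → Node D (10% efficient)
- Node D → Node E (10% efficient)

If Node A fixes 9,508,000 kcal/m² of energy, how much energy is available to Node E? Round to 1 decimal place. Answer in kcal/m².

Node B: 9508000 × 0.1 = 950800 kcal/m²
Node C: 950800 × 0.1 = 95080 kcal/m²
Node D: 95080 × 0.1 = 9508 kcal/m²
Node E: 9508 × 0.1 = 950.8 kcal/m²

950.8 kcal/m²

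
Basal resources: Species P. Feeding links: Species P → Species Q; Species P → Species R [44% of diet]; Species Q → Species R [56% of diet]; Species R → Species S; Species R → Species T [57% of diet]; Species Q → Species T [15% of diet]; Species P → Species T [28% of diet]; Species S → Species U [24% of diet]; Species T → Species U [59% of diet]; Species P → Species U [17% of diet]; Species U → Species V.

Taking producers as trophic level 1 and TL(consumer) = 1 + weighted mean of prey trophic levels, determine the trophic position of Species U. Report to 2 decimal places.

3.82

Species Q: 1 + 1 = 2
Species R: 1 + (0.44×1 + 0.56×2) = 2.56
Species S: 1 + 2.56 = 3.56
Species T: 1 + (0.57×2.56 + 0.15×2 + 0.28×1) = 3.0392
Species U: 1 + (0.24×3.56 + 0.59×3.0392 + 0.17×1) = 3.817528
Species V: 1 + 3.817528 = 4.817528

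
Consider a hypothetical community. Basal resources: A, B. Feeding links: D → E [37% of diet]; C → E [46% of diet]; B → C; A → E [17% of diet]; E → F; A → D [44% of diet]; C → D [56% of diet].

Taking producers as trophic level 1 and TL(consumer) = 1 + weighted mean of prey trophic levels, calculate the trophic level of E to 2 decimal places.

3.04

C: 1 + 1 = 2
D: 1 + (0.44×1 + 0.56×2) = 2.56
E: 1 + (0.37×2.56 + 0.46×2 + 0.17×1) = 3.0372
F: 1 + 3.0372 = 4.0372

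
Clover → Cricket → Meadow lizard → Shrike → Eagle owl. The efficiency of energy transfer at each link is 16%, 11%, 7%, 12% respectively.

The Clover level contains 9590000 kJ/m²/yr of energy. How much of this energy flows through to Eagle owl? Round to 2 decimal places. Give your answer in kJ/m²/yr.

1417.79 kJ/m²/yr

Cricket: 9590000 × 0.16 = 1534400 kJ/m²/yr
Meadow lizard: 1534400 × 0.11 = 168784 kJ/m²/yr
Shrike: 168784 × 0.07 = 11814.88 kJ/m²/yr
Eagle owl: 11814.88 × 0.12 = 1417.7856 kJ/m²/yr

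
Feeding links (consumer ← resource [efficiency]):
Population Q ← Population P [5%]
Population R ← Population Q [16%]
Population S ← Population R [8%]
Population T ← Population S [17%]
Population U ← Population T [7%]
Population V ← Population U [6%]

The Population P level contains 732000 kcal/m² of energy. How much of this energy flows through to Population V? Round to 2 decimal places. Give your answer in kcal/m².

0.33 kcal/m²

Population Q: 732000 × 0.05 = 36600 kcal/m²
Population R: 36600 × 0.16 = 5856 kcal/m²
Population S: 5856 × 0.08 = 468.48 kcal/m²
Population T: 468.48 × 0.17 = 79.6416 kcal/m²
Population U: 79.6416 × 0.07 = 5.574912 kcal/m²
Population V: 5.574912 × 0.06 = 0.33449472 kcal/m²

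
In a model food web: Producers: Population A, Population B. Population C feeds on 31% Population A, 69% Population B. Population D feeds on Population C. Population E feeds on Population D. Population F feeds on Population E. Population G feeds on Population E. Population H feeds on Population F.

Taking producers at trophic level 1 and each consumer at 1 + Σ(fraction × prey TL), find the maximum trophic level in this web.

Population C: 1 + (0.31×1 + 0.69×1) = 2
Population D: 1 + 2 = 3
Population E: 1 + 3 = 4
Population F: 1 + 4 = 5
Population G: 1 + 4 = 5
Population H: 1 + 5 = 6

6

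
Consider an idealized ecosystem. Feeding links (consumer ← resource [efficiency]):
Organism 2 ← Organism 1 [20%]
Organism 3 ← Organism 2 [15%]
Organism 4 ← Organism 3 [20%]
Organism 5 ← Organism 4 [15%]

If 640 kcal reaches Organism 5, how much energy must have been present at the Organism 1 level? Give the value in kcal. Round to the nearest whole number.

Cumulative transfer efficiency: 0.2 × 0.15 × 0.2 × 0.15 = 0.0009
Organism 1 energy = 640 / 0.0009 = 711111 kcal

711111 kcal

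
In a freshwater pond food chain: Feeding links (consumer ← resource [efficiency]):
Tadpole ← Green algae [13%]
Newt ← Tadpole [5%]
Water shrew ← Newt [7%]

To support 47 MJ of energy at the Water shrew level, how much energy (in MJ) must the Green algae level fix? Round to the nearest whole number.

103297 MJ

Cumulative transfer efficiency: 0.13 × 0.05 × 0.07 = 0.000455
Green algae energy = 47 / 0.000455 = 103297 MJ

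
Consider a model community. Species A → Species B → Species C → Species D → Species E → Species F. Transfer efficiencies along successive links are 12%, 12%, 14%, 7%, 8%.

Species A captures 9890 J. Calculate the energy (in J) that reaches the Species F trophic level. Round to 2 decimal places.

0.11 J

Species B: 9890 × 0.12 = 1186.8 J
Species C: 1186.8 × 0.12 = 142.416 J
Species D: 142.416 × 0.14 = 19.93824 J
Species E: 19.93824 × 0.07 = 1.3956768 J
Species F: 1.3956768 × 0.08 = 0.111654144 J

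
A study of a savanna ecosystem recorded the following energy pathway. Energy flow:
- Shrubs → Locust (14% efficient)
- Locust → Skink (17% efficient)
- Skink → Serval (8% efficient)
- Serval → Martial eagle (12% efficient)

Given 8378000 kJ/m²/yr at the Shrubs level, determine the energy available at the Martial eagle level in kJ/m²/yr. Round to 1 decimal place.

1914.2 kJ/m²/yr

Locust: 8378000 × 0.14 = 1172920 kJ/m²/yr
Skink: 1172920 × 0.17 = 199396.4 kJ/m²/yr
Serval: 199396.4 × 0.08 = 15951.712 kJ/m²/yr
Martial eagle: 15951.712 × 0.12 = 1914.20544 kJ/m²/yr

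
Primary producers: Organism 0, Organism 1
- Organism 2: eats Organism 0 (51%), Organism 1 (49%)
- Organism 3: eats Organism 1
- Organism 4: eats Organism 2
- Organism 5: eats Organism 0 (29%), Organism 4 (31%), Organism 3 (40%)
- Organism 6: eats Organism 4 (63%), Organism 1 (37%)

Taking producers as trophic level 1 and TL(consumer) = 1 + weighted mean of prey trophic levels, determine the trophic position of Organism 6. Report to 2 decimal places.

Organism 2: 1 + (0.51×1 + 0.49×1) = 2
Organism 3: 1 + 1 = 2
Organism 4: 1 + 2 = 3
Organism 5: 1 + (0.29×1 + 0.31×3 + 0.4×2) = 3.02
Organism 6: 1 + (0.63×3 + 0.37×1) = 3.26

3.26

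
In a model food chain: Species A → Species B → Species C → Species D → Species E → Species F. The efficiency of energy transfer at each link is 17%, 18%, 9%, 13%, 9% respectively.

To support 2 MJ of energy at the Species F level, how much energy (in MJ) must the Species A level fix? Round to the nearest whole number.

Cumulative transfer efficiency: 0.17 × 0.18 × 0.09 × 0.13 × 0.09 = 0.0000322218
Species A energy = 2 / 0.0000322218 = 62070 MJ

62070 MJ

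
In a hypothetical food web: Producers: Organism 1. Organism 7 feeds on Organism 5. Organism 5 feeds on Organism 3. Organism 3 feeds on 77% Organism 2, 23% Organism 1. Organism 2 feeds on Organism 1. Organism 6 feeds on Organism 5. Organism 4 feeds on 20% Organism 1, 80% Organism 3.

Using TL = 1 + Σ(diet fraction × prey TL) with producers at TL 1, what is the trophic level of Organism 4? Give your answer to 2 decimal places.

Organism 2: 1 + 1 = 2
Organism 3: 1 + (0.77×2 + 0.23×1) = 2.77
Organism 4: 1 + (0.2×1 + 0.8×2.77) = 3.416
Organism 5: 1 + 2.77 = 3.77
Organism 6: 1 + 3.77 = 4.77
Organism 7: 1 + 3.77 = 4.77

3.42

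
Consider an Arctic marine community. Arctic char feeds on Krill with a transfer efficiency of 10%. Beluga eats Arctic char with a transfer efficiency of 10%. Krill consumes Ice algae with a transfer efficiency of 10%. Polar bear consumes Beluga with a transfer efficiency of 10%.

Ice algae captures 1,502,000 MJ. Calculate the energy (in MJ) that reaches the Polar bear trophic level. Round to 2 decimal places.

150.20 MJ

Krill: 1502000 × 0.1 = 150200 MJ
Arctic char: 150200 × 0.1 = 15020 MJ
Beluga: 15020 × 0.1 = 1502 MJ
Polar bear: 1502 × 0.1 = 150.2 MJ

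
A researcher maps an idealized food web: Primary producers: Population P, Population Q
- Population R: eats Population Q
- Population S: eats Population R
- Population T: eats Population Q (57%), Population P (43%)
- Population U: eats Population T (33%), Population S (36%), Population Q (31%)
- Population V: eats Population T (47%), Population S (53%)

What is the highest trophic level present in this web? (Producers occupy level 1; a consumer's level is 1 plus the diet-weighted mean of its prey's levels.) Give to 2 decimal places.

3.53

Population R: 1 + 1 = 2
Population S: 1 + 2 = 3
Population T: 1 + (0.57×1 + 0.43×1) = 2
Population U: 1 + (0.33×2 + 0.36×3 + 0.31×1) = 3.05
Population V: 1 + (0.47×2 + 0.53×3) = 3.53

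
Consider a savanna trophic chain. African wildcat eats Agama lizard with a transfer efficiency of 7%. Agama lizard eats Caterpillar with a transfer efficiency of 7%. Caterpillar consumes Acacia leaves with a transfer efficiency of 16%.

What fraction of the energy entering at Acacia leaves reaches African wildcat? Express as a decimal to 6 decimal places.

0.000784

Product of link efficiencies: 0.16 × 0.07 × 0.07 = 0.000784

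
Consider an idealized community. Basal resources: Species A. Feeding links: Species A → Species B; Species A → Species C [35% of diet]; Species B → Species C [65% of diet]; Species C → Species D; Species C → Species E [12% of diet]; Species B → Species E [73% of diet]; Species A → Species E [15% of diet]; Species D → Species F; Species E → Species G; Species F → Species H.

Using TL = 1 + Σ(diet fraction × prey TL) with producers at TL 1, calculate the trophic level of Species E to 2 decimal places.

Species B: 1 + 1 = 2
Species C: 1 + (0.35×1 + 0.65×2) = 2.65
Species D: 1 + 2.65 = 3.65
Species E: 1 + (0.12×2.65 + 0.73×2 + 0.15×1) = 2.928
Species F: 1 + 3.65 = 4.65
Species G: 1 + 2.928 = 3.928
Species H: 1 + 4.65 = 5.65

2.93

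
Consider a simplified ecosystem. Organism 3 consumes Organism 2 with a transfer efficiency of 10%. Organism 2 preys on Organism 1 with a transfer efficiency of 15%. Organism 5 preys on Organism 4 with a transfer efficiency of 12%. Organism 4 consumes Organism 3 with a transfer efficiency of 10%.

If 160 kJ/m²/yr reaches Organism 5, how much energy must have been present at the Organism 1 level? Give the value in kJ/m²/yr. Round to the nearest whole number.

888889 kJ/m²/yr

Cumulative transfer efficiency: 0.15 × 0.1 × 0.1 × 0.12 = 0.00018
Organism 1 energy = 160 / 0.00018 = 888889 kJ/m²/yr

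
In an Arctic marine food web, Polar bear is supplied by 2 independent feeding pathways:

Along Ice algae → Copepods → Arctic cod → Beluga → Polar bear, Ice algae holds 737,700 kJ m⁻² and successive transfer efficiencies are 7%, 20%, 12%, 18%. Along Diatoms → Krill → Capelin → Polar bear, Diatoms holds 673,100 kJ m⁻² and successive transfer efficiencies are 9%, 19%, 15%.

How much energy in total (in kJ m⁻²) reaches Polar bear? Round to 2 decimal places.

Via Ice algae: 737700 × 0.07 × 0.2 × 0.12 × 0.18 = 223.08048 kJ m⁻²
Via Diatoms: 673100 × 0.09 × 0.19 × 0.15 = 1726.5015 kJ m⁻²
Total at Polar bear: 223.08048 + 1726.5015 = 1949.58198 kJ m⁻²

1949.58 kJ m⁻²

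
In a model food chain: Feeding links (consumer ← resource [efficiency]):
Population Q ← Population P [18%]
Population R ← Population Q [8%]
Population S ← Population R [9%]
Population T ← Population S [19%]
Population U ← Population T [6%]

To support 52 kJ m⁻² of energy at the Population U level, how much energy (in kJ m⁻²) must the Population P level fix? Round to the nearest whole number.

3519601 kJ m⁻²

Cumulative transfer efficiency: 0.18 × 0.08 × 0.09 × 0.19 × 0.06 = 0.0000147744
Population P energy = 52 / 0.0000147744 = 3519601 kJ m⁻²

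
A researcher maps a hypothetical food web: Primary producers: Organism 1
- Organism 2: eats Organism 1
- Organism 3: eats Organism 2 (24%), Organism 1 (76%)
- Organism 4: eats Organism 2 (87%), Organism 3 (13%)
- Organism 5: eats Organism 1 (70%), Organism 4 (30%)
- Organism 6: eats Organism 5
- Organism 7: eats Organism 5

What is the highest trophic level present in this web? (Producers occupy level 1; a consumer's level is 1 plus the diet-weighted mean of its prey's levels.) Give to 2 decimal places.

Organism 2: 1 + 1 = 2
Organism 3: 1 + (0.24×2 + 0.76×1) = 2.24
Organism 4: 1 + (0.87×2 + 0.13×2.24) = 3.0312
Organism 5: 1 + (0.7×1 + 0.3×3.0312) = 2.60936
Organism 6: 1 + 2.60936 = 3.60936
Organism 7: 1 + 2.60936 = 3.60936

3.61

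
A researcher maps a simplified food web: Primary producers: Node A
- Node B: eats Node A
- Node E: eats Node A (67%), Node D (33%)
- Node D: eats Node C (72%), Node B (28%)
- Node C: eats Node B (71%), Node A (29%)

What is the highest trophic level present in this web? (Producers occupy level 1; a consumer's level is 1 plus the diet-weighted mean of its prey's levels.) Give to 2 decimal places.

Node B: 1 + 1 = 2
Node C: 1 + (0.71×2 + 0.29×1) = 2.71
Node D: 1 + (0.72×2.71 + 0.28×2) = 3.5112
Node E: 1 + (0.67×1 + 0.33×3.5112) = 2.828696

3.51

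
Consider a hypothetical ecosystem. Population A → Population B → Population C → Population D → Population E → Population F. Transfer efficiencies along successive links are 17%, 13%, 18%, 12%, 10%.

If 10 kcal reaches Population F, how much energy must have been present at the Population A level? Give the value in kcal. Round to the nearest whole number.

Cumulative transfer efficiency: 0.17 × 0.13 × 0.18 × 0.12 × 0.1 = 0.000047736
Population A energy = 10 / 0.000047736 = 209486 kcal

209486 kcal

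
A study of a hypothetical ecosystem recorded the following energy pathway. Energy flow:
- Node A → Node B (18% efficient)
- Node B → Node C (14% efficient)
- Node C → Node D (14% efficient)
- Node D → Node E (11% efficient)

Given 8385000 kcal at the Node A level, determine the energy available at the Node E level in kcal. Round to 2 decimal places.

3254.05 kcal

Node B: 8385000 × 0.18 = 1509300 kcal
Node C: 1509300 × 0.14 = 211302 kcal
Node D: 211302 × 0.14 = 29582.28 kcal
Node E: 29582.28 × 0.11 = 3254.0508 kcal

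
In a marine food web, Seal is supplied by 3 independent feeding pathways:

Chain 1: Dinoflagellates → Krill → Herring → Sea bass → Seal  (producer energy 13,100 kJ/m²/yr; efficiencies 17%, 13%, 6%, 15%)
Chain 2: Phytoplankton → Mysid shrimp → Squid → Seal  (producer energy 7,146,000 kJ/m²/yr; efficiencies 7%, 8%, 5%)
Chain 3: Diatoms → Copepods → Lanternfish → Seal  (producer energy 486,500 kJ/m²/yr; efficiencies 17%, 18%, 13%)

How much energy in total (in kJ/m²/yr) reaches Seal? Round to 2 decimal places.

Chain 1: 13100 × 0.17 × 0.13 × 0.06 × 0.15 = 2.60559 kJ/m²/yr
Chain 2: 7146000 × 0.07 × 0.08 × 0.05 = 2000.88 kJ/m²/yr
Chain 3: 486500 × 0.17 × 0.18 × 0.13 = 1935.297 kJ/m²/yr
Total at Seal: 2.60559 + 2000.88 + 1935.297 = 3938.78259 kJ/m²/yr

3938.78 kJ/m²/yr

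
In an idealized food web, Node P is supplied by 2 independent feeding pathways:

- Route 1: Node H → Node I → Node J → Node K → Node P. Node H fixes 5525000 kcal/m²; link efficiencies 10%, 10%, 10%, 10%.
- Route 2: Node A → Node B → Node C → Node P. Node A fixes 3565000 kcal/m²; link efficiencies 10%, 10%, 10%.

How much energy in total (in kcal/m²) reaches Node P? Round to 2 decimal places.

4117.50 kcal/m²

Route 1: 5525000 × 0.1 × 0.1 × 0.1 × 0.1 = 552.5 kcal/m²
Route 2: 3565000 × 0.1 × 0.1 × 0.1 = 3565 kcal/m²
Total at Node P: 552.5 + 3565 = 4117.5 kcal/m²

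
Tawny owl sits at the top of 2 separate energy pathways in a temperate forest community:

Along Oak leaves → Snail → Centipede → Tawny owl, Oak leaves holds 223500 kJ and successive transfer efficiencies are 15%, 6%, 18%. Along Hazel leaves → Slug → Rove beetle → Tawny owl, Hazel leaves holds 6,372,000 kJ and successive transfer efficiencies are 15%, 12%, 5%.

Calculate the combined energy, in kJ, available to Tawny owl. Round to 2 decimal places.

Via Oak leaves: 223500 × 0.15 × 0.06 × 0.18 = 362.07 kJ
Via Hazel leaves: 6372000 × 0.15 × 0.12 × 0.05 = 5734.8 kJ
Total at Tawny owl: 362.07 + 5734.8 = 6096.87 kJ

6096.87 kJ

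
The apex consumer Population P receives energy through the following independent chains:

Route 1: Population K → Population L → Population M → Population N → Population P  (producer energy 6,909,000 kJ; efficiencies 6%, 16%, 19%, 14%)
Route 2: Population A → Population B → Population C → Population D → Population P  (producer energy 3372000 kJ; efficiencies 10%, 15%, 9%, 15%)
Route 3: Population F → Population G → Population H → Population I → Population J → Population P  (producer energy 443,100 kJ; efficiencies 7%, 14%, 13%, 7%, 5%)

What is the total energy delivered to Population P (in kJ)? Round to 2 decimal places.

2449.09 kJ

Route 1: 6909000 × 0.06 × 0.16 × 0.19 × 0.14 = 1764.28224 kJ
Route 2: 3372000 × 0.1 × 0.15 × 0.09 × 0.15 = 682.83 kJ
Route 3: 443100 × 0.07 × 0.14 × 0.13 × 0.07 × 0.05 = 1.9757829 kJ
Total at Population P: 1764.28224 + 682.83 + 1.9757829 = 2449.0880229 kJ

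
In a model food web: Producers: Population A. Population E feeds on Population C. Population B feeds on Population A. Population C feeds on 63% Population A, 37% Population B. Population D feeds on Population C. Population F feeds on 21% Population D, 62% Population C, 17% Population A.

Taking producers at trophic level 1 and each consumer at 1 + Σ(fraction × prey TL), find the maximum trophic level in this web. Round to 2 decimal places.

3.37

Population B: 1 + 1 = 2
Population C: 1 + (0.63×1 + 0.37×2) = 2.37
Population D: 1 + 2.37 = 3.37
Population E: 1 + 2.37 = 3.37
Population F: 1 + (0.21×3.37 + 0.62×2.37 + 0.17×1) = 3.3471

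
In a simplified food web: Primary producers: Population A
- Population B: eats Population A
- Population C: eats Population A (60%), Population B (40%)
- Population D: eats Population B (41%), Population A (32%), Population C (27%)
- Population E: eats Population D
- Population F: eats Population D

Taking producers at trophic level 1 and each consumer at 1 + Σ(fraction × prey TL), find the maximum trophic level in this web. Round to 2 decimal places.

3.79

Population B: 1 + 1 = 2
Population C: 1 + (0.6×1 + 0.4×2) = 2.4
Population D: 1 + (0.41×2 + 0.32×1 + 0.27×2.4) = 2.788
Population E: 1 + 2.788 = 3.788
Population F: 1 + 2.788 = 3.788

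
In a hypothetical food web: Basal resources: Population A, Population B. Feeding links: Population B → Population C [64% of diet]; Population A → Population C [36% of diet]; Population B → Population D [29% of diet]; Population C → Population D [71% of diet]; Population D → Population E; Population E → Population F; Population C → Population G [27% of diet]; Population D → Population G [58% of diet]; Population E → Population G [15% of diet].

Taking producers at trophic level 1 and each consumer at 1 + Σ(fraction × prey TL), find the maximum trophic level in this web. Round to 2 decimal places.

4.71

Population C: 1 + (0.64×1 + 0.36×1) = 2
Population D: 1 + (0.29×1 + 0.71×2) = 2.71
Population E: 1 + 2.71 = 3.71
Population F: 1 + 3.71 = 4.71
Population G: 1 + (0.27×2 + 0.58×2.71 + 0.15×3.71) = 3.6683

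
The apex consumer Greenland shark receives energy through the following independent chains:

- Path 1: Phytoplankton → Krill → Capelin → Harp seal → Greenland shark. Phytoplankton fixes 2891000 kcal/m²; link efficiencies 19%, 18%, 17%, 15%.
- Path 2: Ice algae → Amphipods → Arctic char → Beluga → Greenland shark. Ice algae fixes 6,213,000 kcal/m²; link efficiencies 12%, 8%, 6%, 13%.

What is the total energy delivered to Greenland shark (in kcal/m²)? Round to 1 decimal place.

2986.5 kcal/m²

Path 1: 2891000 × 0.19 × 0.18 × 0.17 × 0.15 = 2521.2411 kcal/m²
Path 2: 6213000 × 0.12 × 0.08 × 0.06 × 0.13 = 465.22944 kcal/m²
Total at Greenland shark: 2521.2411 + 465.22944 = 2986.47054 kcal/m²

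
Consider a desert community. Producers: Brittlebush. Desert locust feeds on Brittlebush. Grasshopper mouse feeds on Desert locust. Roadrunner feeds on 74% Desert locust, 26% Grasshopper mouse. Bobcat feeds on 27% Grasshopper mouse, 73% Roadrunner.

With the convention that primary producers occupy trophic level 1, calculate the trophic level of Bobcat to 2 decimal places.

Desert locust: 1 + 1 = 2
Grasshopper mouse: 1 + 2 = 3
Roadrunner: 1 + (0.74×2 + 0.26×3) = 3.26
Bobcat: 1 + (0.27×3 + 0.73×3.26) = 4.1898

4.19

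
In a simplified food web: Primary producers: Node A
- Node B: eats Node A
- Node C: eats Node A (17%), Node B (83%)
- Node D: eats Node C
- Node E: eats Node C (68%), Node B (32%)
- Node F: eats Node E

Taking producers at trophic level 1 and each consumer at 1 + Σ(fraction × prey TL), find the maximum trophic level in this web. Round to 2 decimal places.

4.56

Node B: 1 + 1 = 2
Node C: 1 + (0.17×1 + 0.83×2) = 2.83
Node D: 1 + 2.83 = 3.83
Node E: 1 + (0.68×2.83 + 0.32×2) = 3.5644
Node F: 1 + 3.5644 = 4.5644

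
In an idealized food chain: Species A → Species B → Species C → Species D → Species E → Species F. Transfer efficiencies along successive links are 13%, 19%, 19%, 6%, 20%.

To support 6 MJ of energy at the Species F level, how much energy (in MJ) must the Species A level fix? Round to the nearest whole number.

106542 MJ

Cumulative transfer efficiency: 0.13 × 0.19 × 0.19 × 0.06 × 0.2 = 0.000056316
Species A energy = 6 / 0.000056316 = 106542 MJ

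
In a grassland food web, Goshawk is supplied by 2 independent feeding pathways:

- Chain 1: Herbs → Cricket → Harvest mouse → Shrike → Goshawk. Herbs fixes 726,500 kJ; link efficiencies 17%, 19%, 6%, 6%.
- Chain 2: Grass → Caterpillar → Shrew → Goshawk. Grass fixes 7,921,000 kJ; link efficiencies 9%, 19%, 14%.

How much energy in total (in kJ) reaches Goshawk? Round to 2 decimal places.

19047.35 kJ

Chain 1: 726500 × 0.17 × 0.19 × 0.06 × 0.06 = 84.47742 kJ
Chain 2: 7921000 × 0.09 × 0.19 × 0.14 = 18962.874 kJ
Total at Goshawk: 84.47742 + 18962.874 = 19047.35142 kJ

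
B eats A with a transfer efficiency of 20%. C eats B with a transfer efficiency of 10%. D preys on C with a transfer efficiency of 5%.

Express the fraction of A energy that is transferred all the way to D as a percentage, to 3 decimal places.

Product of link efficiencies: 0.2 × 0.1 × 0.05 = 0.001
As a percentage: 0.001 × 100 = 0.100%

0.100%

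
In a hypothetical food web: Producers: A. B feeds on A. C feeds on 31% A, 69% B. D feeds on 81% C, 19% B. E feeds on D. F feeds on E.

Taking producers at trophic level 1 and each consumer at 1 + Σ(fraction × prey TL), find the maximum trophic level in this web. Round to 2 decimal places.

5.56

B: 1 + 1 = 2
C: 1 + (0.31×1 + 0.69×2) = 2.69
D: 1 + (0.81×2.69 + 0.19×2) = 3.5589
E: 1 + 3.5589 = 4.5589
F: 1 + 4.5589 = 5.5589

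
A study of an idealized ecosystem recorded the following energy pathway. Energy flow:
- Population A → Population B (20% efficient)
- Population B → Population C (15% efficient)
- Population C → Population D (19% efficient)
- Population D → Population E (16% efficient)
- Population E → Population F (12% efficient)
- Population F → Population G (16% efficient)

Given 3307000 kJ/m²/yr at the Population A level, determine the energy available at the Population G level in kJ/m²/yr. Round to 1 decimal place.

57.9 kJ/m²/yr

Population B: 3307000 × 0.2 = 661400 kJ/m²/yr
Population C: 661400 × 0.15 = 99210 kJ/m²/yr
Population D: 99210 × 0.19 = 18849.9 kJ/m²/yr
Population E: 18849.9 × 0.16 = 3015.984 kJ/m²/yr
Population F: 3015.984 × 0.12 = 361.91808 kJ/m²/yr
Population G: 361.91808 × 0.16 = 57.9068928 kJ/m²/yr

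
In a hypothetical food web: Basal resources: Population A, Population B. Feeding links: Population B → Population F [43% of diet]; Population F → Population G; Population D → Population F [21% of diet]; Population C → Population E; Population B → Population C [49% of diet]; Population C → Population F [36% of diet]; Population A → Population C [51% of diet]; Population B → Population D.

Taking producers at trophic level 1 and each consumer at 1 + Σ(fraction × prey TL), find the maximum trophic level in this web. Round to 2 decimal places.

3.57

Population C: 1 + (0.51×1 + 0.49×1) = 2
Population D: 1 + 1 = 2
Population E: 1 + 2 = 3
Population F: 1 + (0.36×2 + 0.21×2 + 0.43×1) = 2.57
Population G: 1 + 2.57 = 3.57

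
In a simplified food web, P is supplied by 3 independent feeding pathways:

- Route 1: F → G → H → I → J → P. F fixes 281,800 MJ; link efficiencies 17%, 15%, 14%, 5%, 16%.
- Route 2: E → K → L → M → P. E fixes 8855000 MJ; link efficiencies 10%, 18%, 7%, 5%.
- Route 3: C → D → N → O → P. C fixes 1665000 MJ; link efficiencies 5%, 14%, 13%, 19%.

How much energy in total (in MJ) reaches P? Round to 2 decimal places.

853.79 MJ

Route 1: 281800 × 0.17 × 0.15 × 0.14 × 0.05 × 0.16 = 8.048208 MJ
Route 2: 8855000 × 0.1 × 0.18 × 0.07 × 0.05 = 557.865 MJ
Route 3: 1665000 × 0.05 × 0.14 × 0.13 × 0.19 = 287.8785 MJ
Total at P: 8.048208 + 557.865 + 287.8785 = 853.791708 MJ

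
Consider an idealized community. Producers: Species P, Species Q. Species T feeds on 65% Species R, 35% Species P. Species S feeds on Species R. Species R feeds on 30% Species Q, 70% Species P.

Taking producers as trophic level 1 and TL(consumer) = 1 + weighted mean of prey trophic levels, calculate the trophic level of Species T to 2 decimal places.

Species R: 1 + (0.3×1 + 0.7×1) = 2
Species S: 1 + 2 = 3
Species T: 1 + (0.65×2 + 0.35×1) = 2.65

2.65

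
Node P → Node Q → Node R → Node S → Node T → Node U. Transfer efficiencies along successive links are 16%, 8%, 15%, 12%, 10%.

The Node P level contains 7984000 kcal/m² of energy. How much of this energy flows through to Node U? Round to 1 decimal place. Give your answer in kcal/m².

184.0 kcal/m²

Node Q: 7984000 × 0.16 = 1277440 kcal/m²
Node R: 1277440 × 0.08 = 102195.2 kcal/m²
Node S: 102195.2 × 0.15 = 15329.28 kcal/m²
Node T: 15329.28 × 0.12 = 1839.5136 kcal/m²
Node U: 1839.5136 × 0.1 = 183.95136 kcal/m²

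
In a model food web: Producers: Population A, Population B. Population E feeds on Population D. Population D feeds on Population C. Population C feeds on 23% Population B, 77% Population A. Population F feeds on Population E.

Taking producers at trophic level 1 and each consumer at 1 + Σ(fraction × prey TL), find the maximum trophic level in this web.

5

Population C: 1 + (0.23×1 + 0.77×1) = 2
Population D: 1 + 2 = 3
Population E: 1 + 3 = 4
Population F: 1 + 4 = 5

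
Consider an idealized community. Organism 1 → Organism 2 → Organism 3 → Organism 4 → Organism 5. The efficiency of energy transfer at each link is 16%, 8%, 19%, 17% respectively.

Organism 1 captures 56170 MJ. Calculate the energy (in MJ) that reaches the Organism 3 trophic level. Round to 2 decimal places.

718.98 MJ

Organism 2: 56170 × 0.16 = 8987.2 MJ
Organism 3: 8987.2 × 0.08 = 718.976 MJ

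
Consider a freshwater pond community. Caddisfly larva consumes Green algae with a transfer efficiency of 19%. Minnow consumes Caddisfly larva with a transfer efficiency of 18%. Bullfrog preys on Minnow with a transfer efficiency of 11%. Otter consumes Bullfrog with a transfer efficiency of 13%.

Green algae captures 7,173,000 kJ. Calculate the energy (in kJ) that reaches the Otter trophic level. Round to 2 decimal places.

3508.03 kJ

Caddisfly larva: 7173000 × 0.19 = 1362870 kJ
Minnow: 1362870 × 0.18 = 245316.6 kJ
Bullfrog: 245316.6 × 0.11 = 26984.826 kJ
Otter: 26984.826 × 0.13 = 3508.02738 kJ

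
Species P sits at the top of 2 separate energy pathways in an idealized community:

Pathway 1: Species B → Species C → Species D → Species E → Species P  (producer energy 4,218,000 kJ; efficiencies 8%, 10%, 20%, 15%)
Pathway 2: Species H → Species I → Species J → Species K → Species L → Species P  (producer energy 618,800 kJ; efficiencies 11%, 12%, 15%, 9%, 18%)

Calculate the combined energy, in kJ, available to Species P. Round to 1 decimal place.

Pathway 1: 4218000 × 0.08 × 0.1 × 0.2 × 0.15 = 1012.32 kJ
Pathway 2: 618800 × 0.11 × 0.12 × 0.15 × 0.09 × 0.18 = 19.8486288 kJ
Total at Species P: 1012.32 + 19.8486288 = 1032.1686288 kJ

1032.2 kJ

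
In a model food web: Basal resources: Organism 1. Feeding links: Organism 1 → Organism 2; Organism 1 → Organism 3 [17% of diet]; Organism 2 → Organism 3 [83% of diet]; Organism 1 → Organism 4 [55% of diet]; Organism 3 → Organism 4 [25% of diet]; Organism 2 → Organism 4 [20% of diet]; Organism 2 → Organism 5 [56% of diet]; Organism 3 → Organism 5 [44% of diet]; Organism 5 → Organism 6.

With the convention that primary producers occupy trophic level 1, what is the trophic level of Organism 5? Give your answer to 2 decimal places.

3.37

Organism 2: 1 + 1 = 2
Organism 3: 1 + (0.17×1 + 0.83×2) = 2.83
Organism 4: 1 + (0.55×1 + 0.25×2.83 + 0.2×2) = 2.6575
Organism 5: 1 + (0.56×2 + 0.44×2.83) = 3.3652
Organism 6: 1 + 3.3652 = 4.3652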